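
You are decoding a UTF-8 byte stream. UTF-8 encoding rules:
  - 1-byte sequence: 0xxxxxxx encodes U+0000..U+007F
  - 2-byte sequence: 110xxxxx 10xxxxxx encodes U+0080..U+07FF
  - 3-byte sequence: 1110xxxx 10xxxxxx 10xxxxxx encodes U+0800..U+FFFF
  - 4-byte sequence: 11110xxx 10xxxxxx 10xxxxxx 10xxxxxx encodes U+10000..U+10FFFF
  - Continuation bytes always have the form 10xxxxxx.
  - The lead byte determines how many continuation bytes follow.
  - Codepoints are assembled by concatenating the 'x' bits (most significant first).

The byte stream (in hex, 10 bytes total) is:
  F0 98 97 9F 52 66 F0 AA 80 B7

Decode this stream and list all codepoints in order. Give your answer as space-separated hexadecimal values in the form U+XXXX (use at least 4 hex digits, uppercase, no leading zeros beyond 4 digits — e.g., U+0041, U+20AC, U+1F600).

Answer: U+185DF U+0052 U+0066 U+2A037

Derivation:
Byte[0]=F0: 4-byte lead, need 3 cont bytes. acc=0x0
Byte[1]=98: continuation. acc=(acc<<6)|0x18=0x18
Byte[2]=97: continuation. acc=(acc<<6)|0x17=0x617
Byte[3]=9F: continuation. acc=(acc<<6)|0x1F=0x185DF
Completed: cp=U+185DF (starts at byte 0)
Byte[4]=52: 1-byte ASCII. cp=U+0052
Byte[5]=66: 1-byte ASCII. cp=U+0066
Byte[6]=F0: 4-byte lead, need 3 cont bytes. acc=0x0
Byte[7]=AA: continuation. acc=(acc<<6)|0x2A=0x2A
Byte[8]=80: continuation. acc=(acc<<6)|0x00=0xA80
Byte[9]=B7: continuation. acc=(acc<<6)|0x37=0x2A037
Completed: cp=U+2A037 (starts at byte 6)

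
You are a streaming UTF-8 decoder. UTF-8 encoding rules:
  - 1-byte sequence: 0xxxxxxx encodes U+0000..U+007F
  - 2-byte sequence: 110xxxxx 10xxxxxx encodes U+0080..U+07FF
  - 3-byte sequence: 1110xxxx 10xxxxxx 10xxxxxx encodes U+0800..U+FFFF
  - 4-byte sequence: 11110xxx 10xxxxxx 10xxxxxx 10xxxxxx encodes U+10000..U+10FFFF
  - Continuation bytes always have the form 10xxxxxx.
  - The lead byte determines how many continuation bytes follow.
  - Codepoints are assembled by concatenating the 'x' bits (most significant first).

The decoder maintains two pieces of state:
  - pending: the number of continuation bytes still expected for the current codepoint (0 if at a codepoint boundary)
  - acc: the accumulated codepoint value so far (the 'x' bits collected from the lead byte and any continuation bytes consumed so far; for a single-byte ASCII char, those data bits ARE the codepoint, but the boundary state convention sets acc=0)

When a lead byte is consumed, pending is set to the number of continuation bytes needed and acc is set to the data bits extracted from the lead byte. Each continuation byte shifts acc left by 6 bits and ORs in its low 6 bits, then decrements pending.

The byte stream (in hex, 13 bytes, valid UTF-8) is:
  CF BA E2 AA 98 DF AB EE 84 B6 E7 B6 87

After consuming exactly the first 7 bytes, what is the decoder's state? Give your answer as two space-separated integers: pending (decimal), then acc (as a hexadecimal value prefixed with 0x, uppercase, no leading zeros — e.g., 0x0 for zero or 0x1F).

Answer: 0 0x7EB

Derivation:
Byte[0]=CF: 2-byte lead. pending=1, acc=0xF
Byte[1]=BA: continuation. acc=(acc<<6)|0x3A=0x3FA, pending=0
Byte[2]=E2: 3-byte lead. pending=2, acc=0x2
Byte[3]=AA: continuation. acc=(acc<<6)|0x2A=0xAA, pending=1
Byte[4]=98: continuation. acc=(acc<<6)|0x18=0x2A98, pending=0
Byte[5]=DF: 2-byte lead. pending=1, acc=0x1F
Byte[6]=AB: continuation. acc=(acc<<6)|0x2B=0x7EB, pending=0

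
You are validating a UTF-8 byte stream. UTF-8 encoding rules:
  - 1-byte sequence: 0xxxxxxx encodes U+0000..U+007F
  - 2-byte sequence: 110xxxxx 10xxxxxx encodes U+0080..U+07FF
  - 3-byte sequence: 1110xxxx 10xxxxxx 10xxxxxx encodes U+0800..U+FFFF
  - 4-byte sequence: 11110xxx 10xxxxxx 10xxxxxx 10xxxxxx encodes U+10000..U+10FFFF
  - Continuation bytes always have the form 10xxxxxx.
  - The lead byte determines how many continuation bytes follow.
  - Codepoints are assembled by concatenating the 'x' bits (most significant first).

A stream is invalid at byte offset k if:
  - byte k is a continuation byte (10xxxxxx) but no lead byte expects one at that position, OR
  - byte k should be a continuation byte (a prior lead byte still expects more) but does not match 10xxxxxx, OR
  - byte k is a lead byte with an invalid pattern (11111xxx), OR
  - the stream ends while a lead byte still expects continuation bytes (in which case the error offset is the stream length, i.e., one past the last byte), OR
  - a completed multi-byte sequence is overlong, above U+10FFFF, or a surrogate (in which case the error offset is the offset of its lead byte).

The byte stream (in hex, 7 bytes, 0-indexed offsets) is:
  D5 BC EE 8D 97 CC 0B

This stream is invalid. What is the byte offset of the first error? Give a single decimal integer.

Answer: 6

Derivation:
Byte[0]=D5: 2-byte lead, need 1 cont bytes. acc=0x15
Byte[1]=BC: continuation. acc=(acc<<6)|0x3C=0x57C
Completed: cp=U+057C (starts at byte 0)
Byte[2]=EE: 3-byte lead, need 2 cont bytes. acc=0xE
Byte[3]=8D: continuation. acc=(acc<<6)|0x0D=0x38D
Byte[4]=97: continuation. acc=(acc<<6)|0x17=0xE357
Completed: cp=U+E357 (starts at byte 2)
Byte[5]=CC: 2-byte lead, need 1 cont bytes. acc=0xC
Byte[6]=0B: expected 10xxxxxx continuation. INVALID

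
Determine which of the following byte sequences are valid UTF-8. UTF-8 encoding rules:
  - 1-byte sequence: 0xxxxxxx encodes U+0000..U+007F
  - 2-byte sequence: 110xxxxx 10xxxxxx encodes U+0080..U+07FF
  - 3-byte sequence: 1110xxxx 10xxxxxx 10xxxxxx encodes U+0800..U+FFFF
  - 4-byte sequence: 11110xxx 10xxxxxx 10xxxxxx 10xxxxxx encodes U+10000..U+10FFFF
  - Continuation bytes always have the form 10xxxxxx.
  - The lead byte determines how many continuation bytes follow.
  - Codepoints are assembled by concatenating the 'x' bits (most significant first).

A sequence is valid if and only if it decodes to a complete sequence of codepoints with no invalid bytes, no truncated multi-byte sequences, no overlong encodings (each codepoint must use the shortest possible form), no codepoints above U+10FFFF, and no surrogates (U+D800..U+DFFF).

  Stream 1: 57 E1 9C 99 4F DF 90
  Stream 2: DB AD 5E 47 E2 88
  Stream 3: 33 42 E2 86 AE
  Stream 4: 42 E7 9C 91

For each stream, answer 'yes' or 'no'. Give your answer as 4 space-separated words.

Answer: yes no yes yes

Derivation:
Stream 1: decodes cleanly. VALID
Stream 2: error at byte offset 6. INVALID
Stream 3: decodes cleanly. VALID
Stream 4: decodes cleanly. VALID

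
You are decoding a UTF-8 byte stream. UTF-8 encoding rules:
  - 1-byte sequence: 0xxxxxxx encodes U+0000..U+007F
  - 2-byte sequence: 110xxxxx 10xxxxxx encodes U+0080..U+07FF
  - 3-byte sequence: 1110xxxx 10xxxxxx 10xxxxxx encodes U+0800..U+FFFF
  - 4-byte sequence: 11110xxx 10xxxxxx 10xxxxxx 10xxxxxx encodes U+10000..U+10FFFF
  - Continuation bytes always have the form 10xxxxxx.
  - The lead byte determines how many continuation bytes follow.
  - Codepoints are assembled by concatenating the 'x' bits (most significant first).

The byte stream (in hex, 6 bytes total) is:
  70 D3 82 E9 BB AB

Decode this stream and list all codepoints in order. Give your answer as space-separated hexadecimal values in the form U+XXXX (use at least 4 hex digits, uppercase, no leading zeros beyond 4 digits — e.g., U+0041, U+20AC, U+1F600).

Byte[0]=70: 1-byte ASCII. cp=U+0070
Byte[1]=D3: 2-byte lead, need 1 cont bytes. acc=0x13
Byte[2]=82: continuation. acc=(acc<<6)|0x02=0x4C2
Completed: cp=U+04C2 (starts at byte 1)
Byte[3]=E9: 3-byte lead, need 2 cont bytes. acc=0x9
Byte[4]=BB: continuation. acc=(acc<<6)|0x3B=0x27B
Byte[5]=AB: continuation. acc=(acc<<6)|0x2B=0x9EEB
Completed: cp=U+9EEB (starts at byte 3)

Answer: U+0070 U+04C2 U+9EEB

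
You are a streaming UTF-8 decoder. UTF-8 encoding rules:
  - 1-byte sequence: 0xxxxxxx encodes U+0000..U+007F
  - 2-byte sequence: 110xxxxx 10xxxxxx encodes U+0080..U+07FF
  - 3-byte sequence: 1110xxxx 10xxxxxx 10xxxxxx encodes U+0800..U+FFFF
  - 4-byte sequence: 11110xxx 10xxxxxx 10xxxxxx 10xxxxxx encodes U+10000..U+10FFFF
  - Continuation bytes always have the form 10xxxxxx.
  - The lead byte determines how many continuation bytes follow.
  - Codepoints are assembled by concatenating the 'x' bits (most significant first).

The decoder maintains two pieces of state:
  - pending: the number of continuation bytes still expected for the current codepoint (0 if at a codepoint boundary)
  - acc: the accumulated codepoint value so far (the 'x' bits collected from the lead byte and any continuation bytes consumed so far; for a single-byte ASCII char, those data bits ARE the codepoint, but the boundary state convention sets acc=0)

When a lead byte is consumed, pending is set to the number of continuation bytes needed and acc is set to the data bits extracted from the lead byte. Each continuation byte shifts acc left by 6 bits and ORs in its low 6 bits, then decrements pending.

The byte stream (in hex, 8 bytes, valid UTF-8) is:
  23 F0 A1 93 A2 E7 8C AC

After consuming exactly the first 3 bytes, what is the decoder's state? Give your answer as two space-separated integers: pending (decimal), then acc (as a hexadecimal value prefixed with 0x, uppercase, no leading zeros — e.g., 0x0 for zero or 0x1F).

Answer: 2 0x21

Derivation:
Byte[0]=23: 1-byte. pending=0, acc=0x0
Byte[1]=F0: 4-byte lead. pending=3, acc=0x0
Byte[2]=A1: continuation. acc=(acc<<6)|0x21=0x21, pending=2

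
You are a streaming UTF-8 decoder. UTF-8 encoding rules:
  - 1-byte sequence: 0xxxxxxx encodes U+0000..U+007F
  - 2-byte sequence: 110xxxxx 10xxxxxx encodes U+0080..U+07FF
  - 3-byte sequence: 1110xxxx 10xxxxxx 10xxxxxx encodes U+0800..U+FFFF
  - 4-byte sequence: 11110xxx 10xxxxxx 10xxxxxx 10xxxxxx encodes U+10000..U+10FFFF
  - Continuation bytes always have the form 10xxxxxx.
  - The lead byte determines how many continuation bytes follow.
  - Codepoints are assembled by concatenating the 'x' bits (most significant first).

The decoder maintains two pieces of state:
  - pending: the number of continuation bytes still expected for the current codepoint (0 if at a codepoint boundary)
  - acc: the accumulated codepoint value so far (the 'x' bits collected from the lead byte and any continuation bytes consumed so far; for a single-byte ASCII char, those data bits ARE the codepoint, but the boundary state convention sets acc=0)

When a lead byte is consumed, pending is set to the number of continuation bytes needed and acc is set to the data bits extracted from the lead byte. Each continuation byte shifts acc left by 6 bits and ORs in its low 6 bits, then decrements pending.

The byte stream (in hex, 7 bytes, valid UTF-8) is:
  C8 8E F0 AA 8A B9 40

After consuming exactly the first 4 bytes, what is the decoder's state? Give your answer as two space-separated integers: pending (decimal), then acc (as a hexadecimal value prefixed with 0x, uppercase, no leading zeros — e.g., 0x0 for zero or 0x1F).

Answer: 2 0x2A

Derivation:
Byte[0]=C8: 2-byte lead. pending=1, acc=0x8
Byte[1]=8E: continuation. acc=(acc<<6)|0x0E=0x20E, pending=0
Byte[2]=F0: 4-byte lead. pending=3, acc=0x0
Byte[3]=AA: continuation. acc=(acc<<6)|0x2A=0x2A, pending=2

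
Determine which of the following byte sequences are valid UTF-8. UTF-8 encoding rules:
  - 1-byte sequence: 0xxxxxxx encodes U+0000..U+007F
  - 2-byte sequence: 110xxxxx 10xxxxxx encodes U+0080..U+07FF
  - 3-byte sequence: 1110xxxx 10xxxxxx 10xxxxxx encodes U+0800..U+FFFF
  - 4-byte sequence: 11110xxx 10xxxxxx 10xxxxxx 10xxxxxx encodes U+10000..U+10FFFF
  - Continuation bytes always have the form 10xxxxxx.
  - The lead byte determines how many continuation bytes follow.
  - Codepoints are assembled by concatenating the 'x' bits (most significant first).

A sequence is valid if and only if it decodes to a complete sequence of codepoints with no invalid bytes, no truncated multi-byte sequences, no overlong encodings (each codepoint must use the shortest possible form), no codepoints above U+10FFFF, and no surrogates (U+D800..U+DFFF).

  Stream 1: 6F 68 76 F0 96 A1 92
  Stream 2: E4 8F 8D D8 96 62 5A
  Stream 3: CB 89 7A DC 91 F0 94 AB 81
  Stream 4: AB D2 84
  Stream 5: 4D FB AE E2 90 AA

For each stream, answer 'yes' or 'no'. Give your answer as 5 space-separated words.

Answer: yes yes yes no no

Derivation:
Stream 1: decodes cleanly. VALID
Stream 2: decodes cleanly. VALID
Stream 3: decodes cleanly. VALID
Stream 4: error at byte offset 0. INVALID
Stream 5: error at byte offset 1. INVALID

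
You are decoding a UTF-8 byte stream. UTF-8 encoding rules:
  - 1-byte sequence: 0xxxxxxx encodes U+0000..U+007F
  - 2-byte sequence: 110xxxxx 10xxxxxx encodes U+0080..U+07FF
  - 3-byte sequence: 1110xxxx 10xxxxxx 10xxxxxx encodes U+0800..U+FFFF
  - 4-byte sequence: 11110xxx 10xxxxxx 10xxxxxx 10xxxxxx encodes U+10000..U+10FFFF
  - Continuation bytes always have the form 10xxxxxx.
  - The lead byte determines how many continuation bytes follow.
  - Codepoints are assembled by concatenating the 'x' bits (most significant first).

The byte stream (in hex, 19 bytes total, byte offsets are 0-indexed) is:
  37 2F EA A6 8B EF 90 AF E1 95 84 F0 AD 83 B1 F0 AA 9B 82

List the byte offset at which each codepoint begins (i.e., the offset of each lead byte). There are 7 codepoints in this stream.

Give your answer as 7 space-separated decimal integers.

Answer: 0 1 2 5 8 11 15

Derivation:
Byte[0]=37: 1-byte ASCII. cp=U+0037
Byte[1]=2F: 1-byte ASCII. cp=U+002F
Byte[2]=EA: 3-byte lead, need 2 cont bytes. acc=0xA
Byte[3]=A6: continuation. acc=(acc<<6)|0x26=0x2A6
Byte[4]=8B: continuation. acc=(acc<<6)|0x0B=0xA98B
Completed: cp=U+A98B (starts at byte 2)
Byte[5]=EF: 3-byte lead, need 2 cont bytes. acc=0xF
Byte[6]=90: continuation. acc=(acc<<6)|0x10=0x3D0
Byte[7]=AF: continuation. acc=(acc<<6)|0x2F=0xF42F
Completed: cp=U+F42F (starts at byte 5)
Byte[8]=E1: 3-byte lead, need 2 cont bytes. acc=0x1
Byte[9]=95: continuation. acc=(acc<<6)|0x15=0x55
Byte[10]=84: continuation. acc=(acc<<6)|0x04=0x1544
Completed: cp=U+1544 (starts at byte 8)
Byte[11]=F0: 4-byte lead, need 3 cont bytes. acc=0x0
Byte[12]=AD: continuation. acc=(acc<<6)|0x2D=0x2D
Byte[13]=83: continuation. acc=(acc<<6)|0x03=0xB43
Byte[14]=B1: continuation. acc=(acc<<6)|0x31=0x2D0F1
Completed: cp=U+2D0F1 (starts at byte 11)
Byte[15]=F0: 4-byte lead, need 3 cont bytes. acc=0x0
Byte[16]=AA: continuation. acc=(acc<<6)|0x2A=0x2A
Byte[17]=9B: continuation. acc=(acc<<6)|0x1B=0xA9B
Byte[18]=82: continuation. acc=(acc<<6)|0x02=0x2A6C2
Completed: cp=U+2A6C2 (starts at byte 15)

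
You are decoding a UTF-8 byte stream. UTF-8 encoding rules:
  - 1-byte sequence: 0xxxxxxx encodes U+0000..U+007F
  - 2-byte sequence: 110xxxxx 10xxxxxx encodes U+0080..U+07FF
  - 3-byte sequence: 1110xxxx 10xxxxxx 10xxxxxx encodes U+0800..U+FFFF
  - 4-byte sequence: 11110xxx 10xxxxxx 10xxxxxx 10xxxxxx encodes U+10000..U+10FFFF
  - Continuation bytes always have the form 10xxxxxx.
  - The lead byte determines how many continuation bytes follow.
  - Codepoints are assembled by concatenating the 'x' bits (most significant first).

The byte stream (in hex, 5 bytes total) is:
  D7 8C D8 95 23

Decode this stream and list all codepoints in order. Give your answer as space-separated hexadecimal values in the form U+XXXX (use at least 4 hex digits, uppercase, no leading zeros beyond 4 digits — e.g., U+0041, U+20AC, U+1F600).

Answer: U+05CC U+0615 U+0023

Derivation:
Byte[0]=D7: 2-byte lead, need 1 cont bytes. acc=0x17
Byte[1]=8C: continuation. acc=(acc<<6)|0x0C=0x5CC
Completed: cp=U+05CC (starts at byte 0)
Byte[2]=D8: 2-byte lead, need 1 cont bytes. acc=0x18
Byte[3]=95: continuation. acc=(acc<<6)|0x15=0x615
Completed: cp=U+0615 (starts at byte 2)
Byte[4]=23: 1-byte ASCII. cp=U+0023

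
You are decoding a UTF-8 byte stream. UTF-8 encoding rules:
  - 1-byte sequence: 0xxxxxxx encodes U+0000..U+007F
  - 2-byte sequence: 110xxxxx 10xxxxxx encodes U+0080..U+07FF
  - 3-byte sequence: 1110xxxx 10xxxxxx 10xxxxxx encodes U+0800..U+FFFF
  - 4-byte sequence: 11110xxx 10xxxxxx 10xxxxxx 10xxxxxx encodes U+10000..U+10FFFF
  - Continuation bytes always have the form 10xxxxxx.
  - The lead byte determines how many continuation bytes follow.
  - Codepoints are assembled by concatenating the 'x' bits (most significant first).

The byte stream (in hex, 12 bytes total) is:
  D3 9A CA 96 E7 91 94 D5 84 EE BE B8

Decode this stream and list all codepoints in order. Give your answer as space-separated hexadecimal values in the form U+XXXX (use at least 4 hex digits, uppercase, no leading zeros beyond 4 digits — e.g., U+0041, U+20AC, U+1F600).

Byte[0]=D3: 2-byte lead, need 1 cont bytes. acc=0x13
Byte[1]=9A: continuation. acc=(acc<<6)|0x1A=0x4DA
Completed: cp=U+04DA (starts at byte 0)
Byte[2]=CA: 2-byte lead, need 1 cont bytes. acc=0xA
Byte[3]=96: continuation. acc=(acc<<6)|0x16=0x296
Completed: cp=U+0296 (starts at byte 2)
Byte[4]=E7: 3-byte lead, need 2 cont bytes. acc=0x7
Byte[5]=91: continuation. acc=(acc<<6)|0x11=0x1D1
Byte[6]=94: continuation. acc=(acc<<6)|0x14=0x7454
Completed: cp=U+7454 (starts at byte 4)
Byte[7]=D5: 2-byte lead, need 1 cont bytes. acc=0x15
Byte[8]=84: continuation. acc=(acc<<6)|0x04=0x544
Completed: cp=U+0544 (starts at byte 7)
Byte[9]=EE: 3-byte lead, need 2 cont bytes. acc=0xE
Byte[10]=BE: continuation. acc=(acc<<6)|0x3E=0x3BE
Byte[11]=B8: continuation. acc=(acc<<6)|0x38=0xEFB8
Completed: cp=U+EFB8 (starts at byte 9)

Answer: U+04DA U+0296 U+7454 U+0544 U+EFB8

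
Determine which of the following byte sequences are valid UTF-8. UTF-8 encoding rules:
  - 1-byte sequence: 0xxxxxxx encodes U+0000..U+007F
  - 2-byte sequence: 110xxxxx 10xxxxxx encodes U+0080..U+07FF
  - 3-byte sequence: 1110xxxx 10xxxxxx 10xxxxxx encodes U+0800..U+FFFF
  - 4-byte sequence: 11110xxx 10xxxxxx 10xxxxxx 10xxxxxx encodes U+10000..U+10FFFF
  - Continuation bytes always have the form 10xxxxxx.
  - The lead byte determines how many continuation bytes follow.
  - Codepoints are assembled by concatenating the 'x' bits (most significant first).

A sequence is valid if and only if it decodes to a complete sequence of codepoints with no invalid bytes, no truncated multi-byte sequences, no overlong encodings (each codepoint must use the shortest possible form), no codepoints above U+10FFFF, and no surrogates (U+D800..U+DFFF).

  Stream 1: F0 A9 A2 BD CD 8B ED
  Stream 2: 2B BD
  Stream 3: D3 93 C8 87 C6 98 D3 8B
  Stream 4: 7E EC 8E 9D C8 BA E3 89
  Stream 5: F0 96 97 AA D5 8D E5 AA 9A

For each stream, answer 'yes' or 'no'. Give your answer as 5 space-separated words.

Answer: no no yes no yes

Derivation:
Stream 1: error at byte offset 7. INVALID
Stream 2: error at byte offset 1. INVALID
Stream 3: decodes cleanly. VALID
Stream 4: error at byte offset 8. INVALID
Stream 5: decodes cleanly. VALID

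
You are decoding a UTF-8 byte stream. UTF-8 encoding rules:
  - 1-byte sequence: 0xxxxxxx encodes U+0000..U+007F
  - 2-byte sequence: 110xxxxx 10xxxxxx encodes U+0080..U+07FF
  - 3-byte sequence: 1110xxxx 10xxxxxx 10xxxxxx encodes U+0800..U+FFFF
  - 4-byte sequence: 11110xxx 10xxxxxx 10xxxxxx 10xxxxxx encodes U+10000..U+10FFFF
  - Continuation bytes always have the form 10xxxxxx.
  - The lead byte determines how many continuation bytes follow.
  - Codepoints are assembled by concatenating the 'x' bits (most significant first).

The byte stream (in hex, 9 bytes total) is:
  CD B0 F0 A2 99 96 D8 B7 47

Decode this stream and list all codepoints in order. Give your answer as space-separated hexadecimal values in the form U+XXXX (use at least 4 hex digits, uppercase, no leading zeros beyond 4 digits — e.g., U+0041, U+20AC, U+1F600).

Answer: U+0370 U+22656 U+0637 U+0047

Derivation:
Byte[0]=CD: 2-byte lead, need 1 cont bytes. acc=0xD
Byte[1]=B0: continuation. acc=(acc<<6)|0x30=0x370
Completed: cp=U+0370 (starts at byte 0)
Byte[2]=F0: 4-byte lead, need 3 cont bytes. acc=0x0
Byte[3]=A2: continuation. acc=(acc<<6)|0x22=0x22
Byte[4]=99: continuation. acc=(acc<<6)|0x19=0x899
Byte[5]=96: continuation. acc=(acc<<6)|0x16=0x22656
Completed: cp=U+22656 (starts at byte 2)
Byte[6]=D8: 2-byte lead, need 1 cont bytes. acc=0x18
Byte[7]=B7: continuation. acc=(acc<<6)|0x37=0x637
Completed: cp=U+0637 (starts at byte 6)
Byte[8]=47: 1-byte ASCII. cp=U+0047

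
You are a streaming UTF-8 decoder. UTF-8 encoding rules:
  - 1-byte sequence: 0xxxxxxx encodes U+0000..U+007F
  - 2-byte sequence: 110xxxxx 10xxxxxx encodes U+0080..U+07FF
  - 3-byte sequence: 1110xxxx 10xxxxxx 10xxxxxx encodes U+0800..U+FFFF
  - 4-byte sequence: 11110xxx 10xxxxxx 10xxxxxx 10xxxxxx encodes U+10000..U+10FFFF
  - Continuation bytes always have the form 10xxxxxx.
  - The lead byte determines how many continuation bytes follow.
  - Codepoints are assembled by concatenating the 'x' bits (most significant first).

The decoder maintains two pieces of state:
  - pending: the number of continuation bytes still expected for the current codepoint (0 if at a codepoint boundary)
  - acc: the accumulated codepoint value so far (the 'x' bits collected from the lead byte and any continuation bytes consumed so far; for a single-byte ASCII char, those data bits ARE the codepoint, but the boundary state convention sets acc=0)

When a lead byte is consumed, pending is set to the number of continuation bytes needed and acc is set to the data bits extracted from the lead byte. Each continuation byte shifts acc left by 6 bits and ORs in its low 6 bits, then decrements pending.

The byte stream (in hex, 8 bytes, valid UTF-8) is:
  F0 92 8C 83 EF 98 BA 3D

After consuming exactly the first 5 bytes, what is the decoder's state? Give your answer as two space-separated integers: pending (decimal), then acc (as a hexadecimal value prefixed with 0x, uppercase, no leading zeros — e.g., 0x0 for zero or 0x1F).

Byte[0]=F0: 4-byte lead. pending=3, acc=0x0
Byte[1]=92: continuation. acc=(acc<<6)|0x12=0x12, pending=2
Byte[2]=8C: continuation. acc=(acc<<6)|0x0C=0x48C, pending=1
Byte[3]=83: continuation. acc=(acc<<6)|0x03=0x12303, pending=0
Byte[4]=EF: 3-byte lead. pending=2, acc=0xF

Answer: 2 0xF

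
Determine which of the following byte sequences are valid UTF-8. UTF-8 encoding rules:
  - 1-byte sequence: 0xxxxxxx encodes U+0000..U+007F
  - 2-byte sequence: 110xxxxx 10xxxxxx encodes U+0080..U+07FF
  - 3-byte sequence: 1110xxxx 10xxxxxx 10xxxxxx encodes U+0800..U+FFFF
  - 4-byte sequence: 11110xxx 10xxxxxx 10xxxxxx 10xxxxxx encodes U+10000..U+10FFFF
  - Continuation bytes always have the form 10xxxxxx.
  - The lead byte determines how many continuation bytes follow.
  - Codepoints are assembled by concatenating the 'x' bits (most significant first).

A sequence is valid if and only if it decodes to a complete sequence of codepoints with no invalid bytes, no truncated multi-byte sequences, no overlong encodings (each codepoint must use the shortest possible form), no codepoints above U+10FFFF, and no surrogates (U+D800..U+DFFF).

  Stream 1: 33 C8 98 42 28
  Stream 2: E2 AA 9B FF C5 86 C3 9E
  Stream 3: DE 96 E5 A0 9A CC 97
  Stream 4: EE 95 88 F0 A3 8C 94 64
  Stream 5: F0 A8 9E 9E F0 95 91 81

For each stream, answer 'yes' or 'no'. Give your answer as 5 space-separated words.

Answer: yes no yes yes yes

Derivation:
Stream 1: decodes cleanly. VALID
Stream 2: error at byte offset 3. INVALID
Stream 3: decodes cleanly. VALID
Stream 4: decodes cleanly. VALID
Stream 5: decodes cleanly. VALID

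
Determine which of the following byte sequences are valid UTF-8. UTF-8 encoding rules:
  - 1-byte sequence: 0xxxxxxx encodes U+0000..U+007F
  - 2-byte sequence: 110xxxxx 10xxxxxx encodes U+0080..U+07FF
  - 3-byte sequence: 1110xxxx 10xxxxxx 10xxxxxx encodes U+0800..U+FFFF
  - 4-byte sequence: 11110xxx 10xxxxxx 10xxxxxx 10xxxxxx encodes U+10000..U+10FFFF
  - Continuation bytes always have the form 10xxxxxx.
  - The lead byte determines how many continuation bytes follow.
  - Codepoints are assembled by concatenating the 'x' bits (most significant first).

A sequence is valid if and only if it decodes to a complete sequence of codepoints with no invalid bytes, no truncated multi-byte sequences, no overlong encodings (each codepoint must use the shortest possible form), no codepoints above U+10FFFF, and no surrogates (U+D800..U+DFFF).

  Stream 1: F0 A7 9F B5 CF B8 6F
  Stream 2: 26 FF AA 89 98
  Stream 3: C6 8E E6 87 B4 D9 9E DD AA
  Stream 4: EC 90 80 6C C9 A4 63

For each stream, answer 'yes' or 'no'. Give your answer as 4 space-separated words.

Answer: yes no yes yes

Derivation:
Stream 1: decodes cleanly. VALID
Stream 2: error at byte offset 1. INVALID
Stream 3: decodes cleanly. VALID
Stream 4: decodes cleanly. VALID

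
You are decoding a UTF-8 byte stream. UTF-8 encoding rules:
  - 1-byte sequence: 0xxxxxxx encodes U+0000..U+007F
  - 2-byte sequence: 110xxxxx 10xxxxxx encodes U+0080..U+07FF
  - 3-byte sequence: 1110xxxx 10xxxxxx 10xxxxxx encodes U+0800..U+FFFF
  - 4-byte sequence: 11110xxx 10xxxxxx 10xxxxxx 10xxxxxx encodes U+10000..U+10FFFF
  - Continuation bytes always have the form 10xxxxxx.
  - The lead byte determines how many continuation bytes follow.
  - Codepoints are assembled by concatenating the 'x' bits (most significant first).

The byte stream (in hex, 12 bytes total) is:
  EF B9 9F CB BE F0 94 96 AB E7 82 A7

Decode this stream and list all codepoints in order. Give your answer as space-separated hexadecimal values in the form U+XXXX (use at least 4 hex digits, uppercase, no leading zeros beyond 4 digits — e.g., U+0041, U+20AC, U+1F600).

Answer: U+FE5F U+02FE U+145AB U+70A7

Derivation:
Byte[0]=EF: 3-byte lead, need 2 cont bytes. acc=0xF
Byte[1]=B9: continuation. acc=(acc<<6)|0x39=0x3F9
Byte[2]=9F: continuation. acc=(acc<<6)|0x1F=0xFE5F
Completed: cp=U+FE5F (starts at byte 0)
Byte[3]=CB: 2-byte lead, need 1 cont bytes. acc=0xB
Byte[4]=BE: continuation. acc=(acc<<6)|0x3E=0x2FE
Completed: cp=U+02FE (starts at byte 3)
Byte[5]=F0: 4-byte lead, need 3 cont bytes. acc=0x0
Byte[6]=94: continuation. acc=(acc<<6)|0x14=0x14
Byte[7]=96: continuation. acc=(acc<<6)|0x16=0x516
Byte[8]=AB: continuation. acc=(acc<<6)|0x2B=0x145AB
Completed: cp=U+145AB (starts at byte 5)
Byte[9]=E7: 3-byte lead, need 2 cont bytes. acc=0x7
Byte[10]=82: continuation. acc=(acc<<6)|0x02=0x1C2
Byte[11]=A7: continuation. acc=(acc<<6)|0x27=0x70A7
Completed: cp=U+70A7 (starts at byte 9)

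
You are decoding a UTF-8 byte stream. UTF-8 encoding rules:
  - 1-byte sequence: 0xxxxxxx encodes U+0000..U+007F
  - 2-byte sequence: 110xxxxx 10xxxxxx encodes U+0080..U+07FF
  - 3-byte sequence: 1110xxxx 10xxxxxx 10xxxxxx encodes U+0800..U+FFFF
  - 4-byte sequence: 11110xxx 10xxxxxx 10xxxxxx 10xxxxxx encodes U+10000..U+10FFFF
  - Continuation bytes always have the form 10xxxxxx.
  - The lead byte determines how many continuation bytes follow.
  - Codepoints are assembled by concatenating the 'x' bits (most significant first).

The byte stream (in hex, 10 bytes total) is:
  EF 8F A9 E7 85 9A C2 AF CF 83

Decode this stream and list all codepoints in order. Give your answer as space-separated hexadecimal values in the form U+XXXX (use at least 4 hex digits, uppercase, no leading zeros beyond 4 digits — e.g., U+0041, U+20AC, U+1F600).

Answer: U+F3E9 U+715A U+00AF U+03C3

Derivation:
Byte[0]=EF: 3-byte lead, need 2 cont bytes. acc=0xF
Byte[1]=8F: continuation. acc=(acc<<6)|0x0F=0x3CF
Byte[2]=A9: continuation. acc=(acc<<6)|0x29=0xF3E9
Completed: cp=U+F3E9 (starts at byte 0)
Byte[3]=E7: 3-byte lead, need 2 cont bytes. acc=0x7
Byte[4]=85: continuation. acc=(acc<<6)|0x05=0x1C5
Byte[5]=9A: continuation. acc=(acc<<6)|0x1A=0x715A
Completed: cp=U+715A (starts at byte 3)
Byte[6]=C2: 2-byte lead, need 1 cont bytes. acc=0x2
Byte[7]=AF: continuation. acc=(acc<<6)|0x2F=0xAF
Completed: cp=U+00AF (starts at byte 6)
Byte[8]=CF: 2-byte lead, need 1 cont bytes. acc=0xF
Byte[9]=83: continuation. acc=(acc<<6)|0x03=0x3C3
Completed: cp=U+03C3 (starts at byte 8)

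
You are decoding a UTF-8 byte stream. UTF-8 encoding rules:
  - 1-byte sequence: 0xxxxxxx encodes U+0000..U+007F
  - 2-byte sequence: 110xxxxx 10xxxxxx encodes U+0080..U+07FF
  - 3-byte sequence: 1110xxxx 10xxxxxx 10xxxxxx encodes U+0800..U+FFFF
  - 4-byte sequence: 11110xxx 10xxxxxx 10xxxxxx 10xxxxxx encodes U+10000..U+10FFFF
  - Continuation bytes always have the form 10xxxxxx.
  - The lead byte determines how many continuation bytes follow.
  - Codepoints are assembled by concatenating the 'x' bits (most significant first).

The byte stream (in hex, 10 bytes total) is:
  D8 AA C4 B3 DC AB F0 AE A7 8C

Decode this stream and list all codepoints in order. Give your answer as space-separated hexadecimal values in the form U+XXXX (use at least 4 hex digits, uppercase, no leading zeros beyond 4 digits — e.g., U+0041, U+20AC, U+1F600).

Byte[0]=D8: 2-byte lead, need 1 cont bytes. acc=0x18
Byte[1]=AA: continuation. acc=(acc<<6)|0x2A=0x62A
Completed: cp=U+062A (starts at byte 0)
Byte[2]=C4: 2-byte lead, need 1 cont bytes. acc=0x4
Byte[3]=B3: continuation. acc=(acc<<6)|0x33=0x133
Completed: cp=U+0133 (starts at byte 2)
Byte[4]=DC: 2-byte lead, need 1 cont bytes. acc=0x1C
Byte[5]=AB: continuation. acc=(acc<<6)|0x2B=0x72B
Completed: cp=U+072B (starts at byte 4)
Byte[6]=F0: 4-byte lead, need 3 cont bytes. acc=0x0
Byte[7]=AE: continuation. acc=(acc<<6)|0x2E=0x2E
Byte[8]=A7: continuation. acc=(acc<<6)|0x27=0xBA7
Byte[9]=8C: continuation. acc=(acc<<6)|0x0C=0x2E9CC
Completed: cp=U+2E9CC (starts at byte 6)

Answer: U+062A U+0133 U+072B U+2E9CC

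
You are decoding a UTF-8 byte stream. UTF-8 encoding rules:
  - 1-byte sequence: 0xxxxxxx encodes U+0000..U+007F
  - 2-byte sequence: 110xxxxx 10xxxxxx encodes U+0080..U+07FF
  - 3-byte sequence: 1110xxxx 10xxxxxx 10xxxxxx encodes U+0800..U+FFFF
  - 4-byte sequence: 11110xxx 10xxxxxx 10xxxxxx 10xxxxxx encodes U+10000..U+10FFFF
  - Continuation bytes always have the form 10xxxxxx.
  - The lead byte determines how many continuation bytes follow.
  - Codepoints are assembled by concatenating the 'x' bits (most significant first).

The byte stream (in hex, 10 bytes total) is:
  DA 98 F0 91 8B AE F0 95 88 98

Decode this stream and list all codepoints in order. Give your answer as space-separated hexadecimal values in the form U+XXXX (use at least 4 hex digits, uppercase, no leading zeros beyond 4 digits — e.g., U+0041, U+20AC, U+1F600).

Byte[0]=DA: 2-byte lead, need 1 cont bytes. acc=0x1A
Byte[1]=98: continuation. acc=(acc<<6)|0x18=0x698
Completed: cp=U+0698 (starts at byte 0)
Byte[2]=F0: 4-byte lead, need 3 cont bytes. acc=0x0
Byte[3]=91: continuation. acc=(acc<<6)|0x11=0x11
Byte[4]=8B: continuation. acc=(acc<<6)|0x0B=0x44B
Byte[5]=AE: continuation. acc=(acc<<6)|0x2E=0x112EE
Completed: cp=U+112EE (starts at byte 2)
Byte[6]=F0: 4-byte lead, need 3 cont bytes. acc=0x0
Byte[7]=95: continuation. acc=(acc<<6)|0x15=0x15
Byte[8]=88: continuation. acc=(acc<<6)|0x08=0x548
Byte[9]=98: continuation. acc=(acc<<6)|0x18=0x15218
Completed: cp=U+15218 (starts at byte 6)

Answer: U+0698 U+112EE U+15218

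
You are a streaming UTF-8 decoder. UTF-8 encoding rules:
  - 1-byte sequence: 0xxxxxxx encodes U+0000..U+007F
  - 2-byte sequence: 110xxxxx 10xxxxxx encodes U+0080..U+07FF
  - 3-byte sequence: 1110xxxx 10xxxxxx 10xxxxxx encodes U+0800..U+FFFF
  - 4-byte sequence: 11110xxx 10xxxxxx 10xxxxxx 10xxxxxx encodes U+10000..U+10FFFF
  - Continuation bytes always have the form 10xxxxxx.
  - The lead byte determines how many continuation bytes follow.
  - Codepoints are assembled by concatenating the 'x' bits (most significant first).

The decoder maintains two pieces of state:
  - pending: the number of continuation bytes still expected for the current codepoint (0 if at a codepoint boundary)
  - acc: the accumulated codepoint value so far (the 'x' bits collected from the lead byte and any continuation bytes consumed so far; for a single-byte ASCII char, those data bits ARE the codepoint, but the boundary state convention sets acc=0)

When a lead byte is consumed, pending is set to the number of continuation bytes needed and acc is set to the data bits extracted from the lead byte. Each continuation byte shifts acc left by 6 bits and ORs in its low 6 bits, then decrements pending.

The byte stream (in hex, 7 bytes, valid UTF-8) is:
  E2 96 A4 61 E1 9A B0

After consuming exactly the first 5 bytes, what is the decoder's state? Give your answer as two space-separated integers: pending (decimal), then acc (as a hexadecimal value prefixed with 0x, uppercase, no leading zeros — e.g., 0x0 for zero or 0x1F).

Answer: 2 0x1

Derivation:
Byte[0]=E2: 3-byte lead. pending=2, acc=0x2
Byte[1]=96: continuation. acc=(acc<<6)|0x16=0x96, pending=1
Byte[2]=A4: continuation. acc=(acc<<6)|0x24=0x25A4, pending=0
Byte[3]=61: 1-byte. pending=0, acc=0x0
Byte[4]=E1: 3-byte lead. pending=2, acc=0x1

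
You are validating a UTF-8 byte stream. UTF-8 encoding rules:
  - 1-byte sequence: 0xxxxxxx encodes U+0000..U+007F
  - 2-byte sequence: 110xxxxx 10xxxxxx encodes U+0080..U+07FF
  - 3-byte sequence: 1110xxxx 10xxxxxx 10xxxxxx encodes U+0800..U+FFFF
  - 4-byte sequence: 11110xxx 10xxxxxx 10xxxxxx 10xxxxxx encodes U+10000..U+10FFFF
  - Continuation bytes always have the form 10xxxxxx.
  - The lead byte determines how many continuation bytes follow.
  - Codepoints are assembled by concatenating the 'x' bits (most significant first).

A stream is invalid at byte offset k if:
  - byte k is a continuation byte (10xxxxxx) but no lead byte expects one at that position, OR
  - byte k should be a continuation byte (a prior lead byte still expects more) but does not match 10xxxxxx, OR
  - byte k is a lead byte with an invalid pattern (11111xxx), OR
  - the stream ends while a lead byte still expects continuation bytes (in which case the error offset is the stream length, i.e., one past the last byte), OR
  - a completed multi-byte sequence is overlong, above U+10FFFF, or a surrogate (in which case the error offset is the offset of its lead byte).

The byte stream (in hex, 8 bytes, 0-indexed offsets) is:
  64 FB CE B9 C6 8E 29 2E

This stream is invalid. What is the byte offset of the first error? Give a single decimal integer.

Byte[0]=64: 1-byte ASCII. cp=U+0064
Byte[1]=FB: INVALID lead byte (not 0xxx/110x/1110/11110)

Answer: 1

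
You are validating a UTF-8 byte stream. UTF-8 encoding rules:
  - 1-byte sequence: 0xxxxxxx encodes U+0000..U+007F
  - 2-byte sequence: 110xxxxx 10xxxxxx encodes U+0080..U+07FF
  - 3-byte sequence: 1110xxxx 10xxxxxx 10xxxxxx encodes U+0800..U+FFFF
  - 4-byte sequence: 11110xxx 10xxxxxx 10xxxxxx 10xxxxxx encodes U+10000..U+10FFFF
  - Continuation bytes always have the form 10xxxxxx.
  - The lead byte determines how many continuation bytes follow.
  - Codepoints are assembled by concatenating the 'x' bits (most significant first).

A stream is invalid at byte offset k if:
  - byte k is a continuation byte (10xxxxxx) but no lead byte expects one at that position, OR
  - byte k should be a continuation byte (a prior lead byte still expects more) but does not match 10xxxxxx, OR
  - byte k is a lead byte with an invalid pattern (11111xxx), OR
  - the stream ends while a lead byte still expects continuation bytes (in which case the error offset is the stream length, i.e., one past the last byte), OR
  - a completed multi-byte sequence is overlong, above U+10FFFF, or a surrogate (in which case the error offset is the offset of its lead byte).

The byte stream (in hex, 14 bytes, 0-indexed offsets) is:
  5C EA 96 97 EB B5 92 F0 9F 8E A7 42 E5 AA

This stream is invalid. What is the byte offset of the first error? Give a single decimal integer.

Answer: 14

Derivation:
Byte[0]=5C: 1-byte ASCII. cp=U+005C
Byte[1]=EA: 3-byte lead, need 2 cont bytes. acc=0xA
Byte[2]=96: continuation. acc=(acc<<6)|0x16=0x296
Byte[3]=97: continuation. acc=(acc<<6)|0x17=0xA597
Completed: cp=U+A597 (starts at byte 1)
Byte[4]=EB: 3-byte lead, need 2 cont bytes. acc=0xB
Byte[5]=B5: continuation. acc=(acc<<6)|0x35=0x2F5
Byte[6]=92: continuation. acc=(acc<<6)|0x12=0xBD52
Completed: cp=U+BD52 (starts at byte 4)
Byte[7]=F0: 4-byte lead, need 3 cont bytes. acc=0x0
Byte[8]=9F: continuation. acc=(acc<<6)|0x1F=0x1F
Byte[9]=8E: continuation. acc=(acc<<6)|0x0E=0x7CE
Byte[10]=A7: continuation. acc=(acc<<6)|0x27=0x1F3A7
Completed: cp=U+1F3A7 (starts at byte 7)
Byte[11]=42: 1-byte ASCII. cp=U+0042
Byte[12]=E5: 3-byte lead, need 2 cont bytes. acc=0x5
Byte[13]=AA: continuation. acc=(acc<<6)|0x2A=0x16A
Byte[14]: stream ended, expected continuation. INVALID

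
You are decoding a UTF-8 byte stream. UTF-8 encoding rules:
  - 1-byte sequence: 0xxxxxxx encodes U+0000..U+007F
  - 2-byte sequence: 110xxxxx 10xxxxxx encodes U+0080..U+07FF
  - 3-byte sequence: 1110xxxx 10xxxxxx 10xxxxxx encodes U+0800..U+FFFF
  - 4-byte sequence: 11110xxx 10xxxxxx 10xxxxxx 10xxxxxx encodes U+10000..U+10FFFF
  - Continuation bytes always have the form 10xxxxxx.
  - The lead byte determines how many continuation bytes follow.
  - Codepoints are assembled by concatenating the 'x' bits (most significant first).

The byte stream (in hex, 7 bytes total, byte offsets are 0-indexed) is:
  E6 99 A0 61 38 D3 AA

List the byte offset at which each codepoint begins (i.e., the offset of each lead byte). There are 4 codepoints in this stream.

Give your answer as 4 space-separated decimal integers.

Byte[0]=E6: 3-byte lead, need 2 cont bytes. acc=0x6
Byte[1]=99: continuation. acc=(acc<<6)|0x19=0x199
Byte[2]=A0: continuation. acc=(acc<<6)|0x20=0x6660
Completed: cp=U+6660 (starts at byte 0)
Byte[3]=61: 1-byte ASCII. cp=U+0061
Byte[4]=38: 1-byte ASCII. cp=U+0038
Byte[5]=D3: 2-byte lead, need 1 cont bytes. acc=0x13
Byte[6]=AA: continuation. acc=(acc<<6)|0x2A=0x4EA
Completed: cp=U+04EA (starts at byte 5)

Answer: 0 3 4 5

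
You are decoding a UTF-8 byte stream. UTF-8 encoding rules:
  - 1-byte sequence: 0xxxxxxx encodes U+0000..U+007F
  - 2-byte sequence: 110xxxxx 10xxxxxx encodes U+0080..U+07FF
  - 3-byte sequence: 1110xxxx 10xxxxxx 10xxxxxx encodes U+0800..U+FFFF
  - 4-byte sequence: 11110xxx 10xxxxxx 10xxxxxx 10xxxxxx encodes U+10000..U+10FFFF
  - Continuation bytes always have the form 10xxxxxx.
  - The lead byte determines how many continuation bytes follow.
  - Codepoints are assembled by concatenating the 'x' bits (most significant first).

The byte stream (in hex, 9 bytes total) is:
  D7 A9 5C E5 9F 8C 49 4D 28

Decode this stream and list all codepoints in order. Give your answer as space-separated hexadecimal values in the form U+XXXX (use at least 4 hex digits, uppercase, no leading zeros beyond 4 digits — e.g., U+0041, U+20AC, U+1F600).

Byte[0]=D7: 2-byte lead, need 1 cont bytes. acc=0x17
Byte[1]=A9: continuation. acc=(acc<<6)|0x29=0x5E9
Completed: cp=U+05E9 (starts at byte 0)
Byte[2]=5C: 1-byte ASCII. cp=U+005C
Byte[3]=E5: 3-byte lead, need 2 cont bytes. acc=0x5
Byte[4]=9F: continuation. acc=(acc<<6)|0x1F=0x15F
Byte[5]=8C: continuation. acc=(acc<<6)|0x0C=0x57CC
Completed: cp=U+57CC (starts at byte 3)
Byte[6]=49: 1-byte ASCII. cp=U+0049
Byte[7]=4D: 1-byte ASCII. cp=U+004D
Byte[8]=28: 1-byte ASCII. cp=U+0028

Answer: U+05E9 U+005C U+57CC U+0049 U+004D U+0028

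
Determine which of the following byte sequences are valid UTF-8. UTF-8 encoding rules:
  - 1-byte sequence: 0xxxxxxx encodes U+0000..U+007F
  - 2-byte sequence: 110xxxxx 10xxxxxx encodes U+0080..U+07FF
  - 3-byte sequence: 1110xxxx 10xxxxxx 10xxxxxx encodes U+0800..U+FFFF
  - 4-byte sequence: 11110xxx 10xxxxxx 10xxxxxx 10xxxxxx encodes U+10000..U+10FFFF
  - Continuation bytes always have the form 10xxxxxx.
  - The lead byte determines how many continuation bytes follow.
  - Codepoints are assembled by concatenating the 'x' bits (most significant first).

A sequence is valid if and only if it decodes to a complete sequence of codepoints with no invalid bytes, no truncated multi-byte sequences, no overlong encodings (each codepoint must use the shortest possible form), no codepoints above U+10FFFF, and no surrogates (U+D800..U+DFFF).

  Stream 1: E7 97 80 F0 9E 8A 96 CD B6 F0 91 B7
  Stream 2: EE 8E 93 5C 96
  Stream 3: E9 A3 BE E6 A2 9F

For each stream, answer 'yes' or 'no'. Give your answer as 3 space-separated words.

Stream 1: error at byte offset 12. INVALID
Stream 2: error at byte offset 4. INVALID
Stream 3: decodes cleanly. VALID

Answer: no no yes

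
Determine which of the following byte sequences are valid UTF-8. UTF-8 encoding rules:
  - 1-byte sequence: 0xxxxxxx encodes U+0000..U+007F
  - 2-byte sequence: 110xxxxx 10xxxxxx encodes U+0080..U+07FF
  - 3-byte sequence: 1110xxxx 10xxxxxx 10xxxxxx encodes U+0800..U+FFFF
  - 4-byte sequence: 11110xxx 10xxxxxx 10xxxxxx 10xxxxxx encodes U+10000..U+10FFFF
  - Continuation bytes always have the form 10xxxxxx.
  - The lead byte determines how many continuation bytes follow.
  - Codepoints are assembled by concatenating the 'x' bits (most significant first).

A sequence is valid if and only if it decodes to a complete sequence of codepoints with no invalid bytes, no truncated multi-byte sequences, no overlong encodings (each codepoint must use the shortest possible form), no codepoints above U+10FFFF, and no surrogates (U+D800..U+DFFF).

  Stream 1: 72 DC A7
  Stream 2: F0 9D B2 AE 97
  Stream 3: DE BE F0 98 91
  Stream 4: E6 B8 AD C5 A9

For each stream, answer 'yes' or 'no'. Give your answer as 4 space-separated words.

Stream 1: decodes cleanly. VALID
Stream 2: error at byte offset 4. INVALID
Stream 3: error at byte offset 5. INVALID
Stream 4: decodes cleanly. VALID

Answer: yes no no yes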